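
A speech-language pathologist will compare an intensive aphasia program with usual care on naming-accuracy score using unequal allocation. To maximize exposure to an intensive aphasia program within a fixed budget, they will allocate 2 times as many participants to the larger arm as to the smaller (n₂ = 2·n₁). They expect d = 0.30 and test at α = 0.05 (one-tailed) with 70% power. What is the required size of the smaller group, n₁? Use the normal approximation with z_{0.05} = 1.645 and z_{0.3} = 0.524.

With allocation ratio k = n₂/n₁ = 2, Var(x̄₁−x̄₂) = σ²(1/n₁ + 1/(k·n₁)) = σ²·(k+1)/(k·n₁).
So n₁ = (1 + 1/k)·((z_{α} + z_β)/d)² = 1.500 × (2.169/0.30)².
n₁ = 1.500 × 52.27 = 78.4.
Round up: n₁ = 79, giving n₂ = 2 × 79 = 158.

n₁ = 79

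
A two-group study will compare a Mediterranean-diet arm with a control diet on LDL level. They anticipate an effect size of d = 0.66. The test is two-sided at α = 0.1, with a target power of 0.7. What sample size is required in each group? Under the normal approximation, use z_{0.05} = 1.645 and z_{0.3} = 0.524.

For two independent groups with equal n: n = 2·((z_{α/2} + z_β) / d)².
z_{α/2} + z_β = 1.645 + 0.524 = 2.169.
n = 2 × (2.169 / 0.66)² = 2 × 3.286² = 2 × 10.80 = 21.6.
Round up to the next whole participant.

n = 22 per group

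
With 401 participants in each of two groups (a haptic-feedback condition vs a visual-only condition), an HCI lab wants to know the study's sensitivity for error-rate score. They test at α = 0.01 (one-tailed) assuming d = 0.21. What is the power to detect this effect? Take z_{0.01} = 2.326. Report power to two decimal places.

For two equal groups, power = Φ(d·√(n/2) − z_{α}).
d·√(n/2) = 0.21 × √(401/2) = 0.21 × 14.160 = 2.974.
z_β = 2.974 − 2.326 = 0.648.
Power = Φ(0.648) = 0.741.

power ≈ 0.74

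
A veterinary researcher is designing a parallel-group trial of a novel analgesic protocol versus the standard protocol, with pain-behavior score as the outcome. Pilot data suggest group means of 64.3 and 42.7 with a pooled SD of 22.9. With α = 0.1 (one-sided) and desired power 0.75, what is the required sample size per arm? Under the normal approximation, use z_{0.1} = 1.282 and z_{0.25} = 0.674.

Cohen's d = |M₁ − M₂| / SD_pooled = |64.3 − 42.7| / 22.9 = 21.6 / 22.9 = 0.943.
For two independent groups with equal n: n = 2·((z_{α} + z_β) / d)².
z_{α} + z_β = 1.282 + 0.674 = 1.956.
n = 2 × (1.956 / 0.943)² = 2 × 2.074² = 2 × 4.30 = 8.6.
Round up to the next whole participant.

n = 9 per group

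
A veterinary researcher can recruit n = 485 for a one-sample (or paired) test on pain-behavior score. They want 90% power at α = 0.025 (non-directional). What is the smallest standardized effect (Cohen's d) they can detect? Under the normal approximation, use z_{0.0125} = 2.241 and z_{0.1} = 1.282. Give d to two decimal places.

d_min ≈ 0.16

For a single sample (or paired design) of n = 485: d_min = (z_{α/2} + z_β)/√n.
z-sum = 2.241 + 1.282 = 3.523.
d_min = 3.523 / √485 = 3.523 / 22.023 = 0.160.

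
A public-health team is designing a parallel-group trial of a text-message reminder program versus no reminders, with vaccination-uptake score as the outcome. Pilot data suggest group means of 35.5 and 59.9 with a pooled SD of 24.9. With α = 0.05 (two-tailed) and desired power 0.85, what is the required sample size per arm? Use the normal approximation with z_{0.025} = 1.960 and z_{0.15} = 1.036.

n = 19 per group

Cohen's d = |M₁ − M₂| / SD_pooled = |35.5 − 59.9| / 24.9 = 24.4 / 24.9 = 0.980.
For two independent groups with equal n: n = 2·((z_{α/2} + z_β) / d)².
z_{α/2} + z_β = 1.960 + 1.036 = 2.996.
n = 2 × (2.996 / 0.980)² = 2 × 3.057² = 2 × 9.35 = 18.7.
Round up to the next whole participant.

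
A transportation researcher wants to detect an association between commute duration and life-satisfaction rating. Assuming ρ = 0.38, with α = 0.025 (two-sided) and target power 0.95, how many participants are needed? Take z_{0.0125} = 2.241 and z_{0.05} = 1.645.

n = 98

Fisher's z: C = ½·ln((1+r)/(1−r)) = ½·ln(2.2258) = 0.4001.
n = ((z_{α/2} + z_β)/C)² + 3.
(2.241 + 1.645) / 0.4001 = 3.886 / 0.4001 = 9.713.
n = 9.713² + 3 = 94.33 + 3 = 97.3.
Round up.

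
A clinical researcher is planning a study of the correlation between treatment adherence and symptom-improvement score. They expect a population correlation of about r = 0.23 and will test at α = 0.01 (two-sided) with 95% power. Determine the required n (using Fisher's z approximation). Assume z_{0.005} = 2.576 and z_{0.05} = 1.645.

n = 328

Fisher's z: C = ½·ln((1+r)/(1−r)) = ½·ln(1.5974) = 0.2342.
n = ((z_{α/2} + z_β)/C)² + 3.
(2.576 + 1.645) / 0.2342 = 4.221 / 0.2342 = 18.023.
n = 18.023² + 3 = 324.83 + 3 = 327.8.
Round up.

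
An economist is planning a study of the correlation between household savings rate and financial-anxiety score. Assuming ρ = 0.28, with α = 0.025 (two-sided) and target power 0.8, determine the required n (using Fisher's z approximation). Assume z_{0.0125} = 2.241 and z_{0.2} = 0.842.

Fisher's z: C = ½·ln((1+r)/(1−r)) = ½·ln(1.7778) = 0.2877.
n = ((z_{α/2} + z_β)/C)² + 3.
(2.241 + 0.842) / 0.2877 = 3.083 / 0.2877 = 10.716.
n = 10.716² + 3 = 114.83 + 3 = 117.8.
Round up.

n = 118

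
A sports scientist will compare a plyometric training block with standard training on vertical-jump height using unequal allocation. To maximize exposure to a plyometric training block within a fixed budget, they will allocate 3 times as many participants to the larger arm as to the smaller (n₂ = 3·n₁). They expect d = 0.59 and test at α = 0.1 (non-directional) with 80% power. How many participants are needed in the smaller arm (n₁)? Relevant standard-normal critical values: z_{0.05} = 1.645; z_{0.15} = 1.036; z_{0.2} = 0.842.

n₁ = 24

With allocation ratio k = n₂/n₁ = 3, Var(x̄₁−x̄₂) = σ²(1/n₁ + 1/(k·n₁)) = σ²·(k+1)/(k·n₁).
So n₁ = (1 + 1/k)·((z_{α/2} + z_β)/d)² = 1.333 × (2.487/0.59)².
n₁ = 1.333 × 17.77 = 23.7.
Round up: n₁ = 24, giving n₂ = 3 × 24 = 72.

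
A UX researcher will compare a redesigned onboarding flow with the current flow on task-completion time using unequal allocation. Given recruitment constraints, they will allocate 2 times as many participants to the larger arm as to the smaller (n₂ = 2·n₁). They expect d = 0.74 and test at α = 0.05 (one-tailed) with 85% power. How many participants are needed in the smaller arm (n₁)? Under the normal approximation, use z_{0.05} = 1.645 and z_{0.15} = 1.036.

n₁ = 20

With allocation ratio k = n₂/n₁ = 2, Var(x̄₁−x̄₂) = σ²(1/n₁ + 1/(k·n₁)) = σ²·(k+1)/(k·n₁).
So n₁ = (1 + 1/k)·((z_{α} + z_β)/d)² = 1.500 × (2.681/0.74)².
n₁ = 1.500 × 13.13 = 19.7.
Round up: n₁ = 20, giving n₂ = 2 × 20 = 40.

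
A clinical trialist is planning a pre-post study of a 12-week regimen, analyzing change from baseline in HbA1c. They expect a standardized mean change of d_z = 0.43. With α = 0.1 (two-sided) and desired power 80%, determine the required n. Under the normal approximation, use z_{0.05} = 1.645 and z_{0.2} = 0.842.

For a paired (one-sample on differences) test: n = ((z_{α/2} + z_β) / d)².
z_{α/2} + z_β = 1.645 + 0.842 = 2.487.
n = (2.487 / 0.43)² = 5.784² = 33.45.
Round up.

n = 34 pairs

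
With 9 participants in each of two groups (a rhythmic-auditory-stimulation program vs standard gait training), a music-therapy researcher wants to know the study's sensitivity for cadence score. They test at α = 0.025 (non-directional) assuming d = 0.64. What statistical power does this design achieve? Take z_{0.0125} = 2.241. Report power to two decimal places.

For two equal groups, power = Φ(d·√(n/2) − z_{α/2}).
d·√(n/2) = 0.64 × √(9/2) = 0.64 × 2.121 = 1.358.
z_β = 1.358 − 2.241 = -0.883.
Power = Φ(-0.883) = 0.189.

power ≈ 0.19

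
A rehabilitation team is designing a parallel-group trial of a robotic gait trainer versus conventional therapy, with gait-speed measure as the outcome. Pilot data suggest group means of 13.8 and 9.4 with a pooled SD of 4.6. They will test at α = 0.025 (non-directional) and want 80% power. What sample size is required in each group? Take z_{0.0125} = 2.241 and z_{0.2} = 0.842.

n = 21 per group

Cohen's d = |M₁ − M₂| / SD_pooled = |13.8 − 9.4| / 4.6 = 4.4 / 4.6 = 0.957.
For two independent groups with equal n: n = 2·((z_{α/2} + z_β) / d)².
z_{α/2} + z_β = 2.241 + 0.842 = 3.083.
n = 2 × (3.083 / 0.957)² = 2 × 3.222² = 2 × 10.38 = 20.8.
Round up to the next whole participant.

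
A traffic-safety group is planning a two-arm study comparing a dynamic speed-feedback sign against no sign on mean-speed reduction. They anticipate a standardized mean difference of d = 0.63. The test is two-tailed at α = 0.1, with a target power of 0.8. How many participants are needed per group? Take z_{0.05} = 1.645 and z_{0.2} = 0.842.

For two independent groups with equal n: n = 2·((z_{α/2} + z_β) / d)².
z_{α/2} + z_β = 1.645 + 0.842 = 2.487.
n = 2 × (2.487 / 0.63)² = 2 × 3.948² = 2 × 15.58 = 31.2.
Round up to the next whole participant.

n = 32 per group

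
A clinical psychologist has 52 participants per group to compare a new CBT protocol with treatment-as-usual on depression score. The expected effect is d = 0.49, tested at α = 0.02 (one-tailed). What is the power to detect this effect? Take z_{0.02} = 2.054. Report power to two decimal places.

power ≈ 0.67

For two equal groups, power = Φ(d·√(n/2) − z_{α}).
d·√(n/2) = 0.49 × √(52/2) = 0.49 × 5.099 = 2.499.
z_β = 2.499 − 2.054 = 0.445.
Power = Φ(0.445) = 0.672.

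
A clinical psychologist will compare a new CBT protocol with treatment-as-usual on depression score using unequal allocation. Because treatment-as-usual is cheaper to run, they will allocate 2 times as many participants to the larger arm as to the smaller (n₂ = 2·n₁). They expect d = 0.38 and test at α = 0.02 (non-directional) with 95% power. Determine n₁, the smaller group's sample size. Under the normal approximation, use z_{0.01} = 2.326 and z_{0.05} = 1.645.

n₁ = 164

With allocation ratio k = n₂/n₁ = 2, Var(x̄₁−x̄₂) = σ²(1/n₁ + 1/(k·n₁)) = σ²·(k+1)/(k·n₁).
So n₁ = (1 + 1/k)·((z_{α/2} + z_β)/d)² = 1.500 × (3.971/0.38)².
n₁ = 1.500 × 109.20 = 163.8.
Round up: n₁ = 164, giving n₂ = 2 × 164 = 328.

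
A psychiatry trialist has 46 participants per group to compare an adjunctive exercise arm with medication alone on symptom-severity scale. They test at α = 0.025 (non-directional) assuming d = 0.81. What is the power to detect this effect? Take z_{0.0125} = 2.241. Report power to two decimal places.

For two equal groups, power = Φ(d·√(n/2) − z_{α/2}).
d·√(n/2) = 0.81 × √(46/2) = 0.81 × 4.796 = 3.885.
z_β = 3.885 − 2.241 = 1.644.
Power = Φ(1.644) = 0.950.

power ≈ 0.95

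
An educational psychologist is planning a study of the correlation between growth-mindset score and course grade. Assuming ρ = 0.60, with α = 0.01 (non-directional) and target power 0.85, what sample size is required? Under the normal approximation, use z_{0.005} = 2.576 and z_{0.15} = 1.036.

Fisher's z: C = ½·ln((1+r)/(1−r)) = ½·ln(4.0000) = 0.6931.
n = ((z_{α/2} + z_β)/C)² + 3.
(2.576 + 1.036) / 0.6931 = 3.612 / 0.6931 = 5.211.
n = 5.211² + 3 = 27.16 + 3 = 30.2.
Round up.

n = 31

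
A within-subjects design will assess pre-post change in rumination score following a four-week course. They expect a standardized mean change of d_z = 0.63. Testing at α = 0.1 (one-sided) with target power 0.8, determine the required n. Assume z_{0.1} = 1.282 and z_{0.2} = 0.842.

n = 12 pairs

For a paired (one-sample on differences) test: n = ((z_{α} + z_β) / d)².
z_{α} + z_β = 1.282 + 0.842 = 2.124.
n = (2.124 / 0.63)² = 3.371² = 11.37.
Round up.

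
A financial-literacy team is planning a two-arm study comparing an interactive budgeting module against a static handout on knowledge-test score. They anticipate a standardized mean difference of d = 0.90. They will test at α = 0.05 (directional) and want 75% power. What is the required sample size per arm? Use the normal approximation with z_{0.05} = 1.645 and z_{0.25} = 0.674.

For two independent groups with equal n: n = 2·((z_{α} + z_β) / d)².
z_{α} + z_β = 1.645 + 0.674 = 2.319.
n = 2 × (2.319 / 0.90)² = 2 × 2.577² = 2 × 6.64 = 13.3.
Round up to the next whole participant.

n = 14 per group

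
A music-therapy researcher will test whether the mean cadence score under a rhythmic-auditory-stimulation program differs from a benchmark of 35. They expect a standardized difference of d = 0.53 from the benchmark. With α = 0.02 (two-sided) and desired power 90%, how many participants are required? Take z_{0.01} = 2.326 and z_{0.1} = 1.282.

n = 47

For a one-sample test: n = ((z_{α/2} + z_β) / d)².
z_{α/2} + z_β = 2.326 + 1.282 = 3.608.
n = (3.608 / 0.53)² = 6.808² = 46.34.
Round up.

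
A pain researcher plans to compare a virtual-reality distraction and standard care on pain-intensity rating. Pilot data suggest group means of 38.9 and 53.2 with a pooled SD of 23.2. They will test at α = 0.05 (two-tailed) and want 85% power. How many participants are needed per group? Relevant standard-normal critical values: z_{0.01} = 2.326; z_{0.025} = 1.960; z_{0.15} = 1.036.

Cohen's d = |M₁ − M₂| / SD_pooled = |38.9 − 53.2| / 23.2 = 14.3 / 23.2 = 0.616.
For two independent groups with equal n: n = 2·((z_{α/2} + z_β) / d)².
z_{α/2} + z_β = 1.960 + 1.036 = 2.996.
n = 2 × (2.996 / 0.616)² = 2 × 4.864² = 2 × 23.65 = 47.3.
Round up to the next whole participant.

n = 48 per group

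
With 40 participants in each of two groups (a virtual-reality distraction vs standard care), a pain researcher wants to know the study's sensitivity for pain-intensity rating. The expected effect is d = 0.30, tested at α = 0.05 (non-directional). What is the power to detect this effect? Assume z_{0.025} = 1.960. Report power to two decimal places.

power ≈ 0.27

For two equal groups, power = Φ(d·√(n/2) − z_{α/2}).
d·√(n/2) = 0.30 × √(40/2) = 0.30 × 4.472 = 1.342.
z_β = 1.342 − 1.960 = -0.618.
Power = Φ(-0.618) = 0.268.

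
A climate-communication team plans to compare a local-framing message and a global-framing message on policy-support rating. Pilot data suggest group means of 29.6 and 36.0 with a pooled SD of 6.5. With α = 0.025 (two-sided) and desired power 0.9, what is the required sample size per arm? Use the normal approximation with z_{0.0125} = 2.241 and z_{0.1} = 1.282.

n = 26 per group

Cohen's d = |M₁ − M₂| / SD_pooled = |29.6 − 36.0| / 6.5 = 6.4 / 6.5 = 0.985.
For two independent groups with equal n: n = 2·((z_{α/2} + z_β) / d)².
z_{α/2} + z_β = 2.241 + 1.282 = 3.523.
n = 2 × (3.523 / 0.985)² = 2 × 3.577² = 2 × 12.79 = 25.6.
Round up to the next whole participant.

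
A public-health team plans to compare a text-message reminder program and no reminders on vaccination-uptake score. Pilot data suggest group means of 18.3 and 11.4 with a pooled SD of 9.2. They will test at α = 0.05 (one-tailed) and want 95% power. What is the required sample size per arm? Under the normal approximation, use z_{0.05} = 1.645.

Cohen's d = |M₁ − M₂| / SD_pooled = |18.3 − 11.4| / 9.2 = 6.9 / 9.2 = 0.750.
For two independent groups with equal n: n = 2·((z_{α} + z_β) / d)².
z_{α} + z_β = 1.645 + 1.645 = 3.290.
n = 2 × (3.290 / 0.750)² = 2 × 4.387² = 2 × 19.24 = 38.5.
Round up to the next whole participant.

n = 39 per group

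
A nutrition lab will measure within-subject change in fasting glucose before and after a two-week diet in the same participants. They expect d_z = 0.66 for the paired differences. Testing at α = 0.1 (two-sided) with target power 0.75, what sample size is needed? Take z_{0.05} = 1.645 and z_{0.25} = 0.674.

n = 13 pairs

For a paired (one-sample on differences) test: n = ((z_{α/2} + z_β) / d)².
z_{α/2} + z_β = 1.645 + 0.674 = 2.319.
n = (2.319 / 0.66)² = 3.514² = 12.35.
Round up.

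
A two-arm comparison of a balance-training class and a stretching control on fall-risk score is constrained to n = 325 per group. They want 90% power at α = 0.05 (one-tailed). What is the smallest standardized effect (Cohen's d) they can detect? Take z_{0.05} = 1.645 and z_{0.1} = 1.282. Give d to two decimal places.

For two independent groups of n = 325 each: d_min = (z_{α} + z_β)·√(2/n).
z-sum = 1.645 + 1.282 = 2.927.
d_min = 2.927 × √(2/325) = 2.927 × 0.0784 = 0.230.

d_min ≈ 0.23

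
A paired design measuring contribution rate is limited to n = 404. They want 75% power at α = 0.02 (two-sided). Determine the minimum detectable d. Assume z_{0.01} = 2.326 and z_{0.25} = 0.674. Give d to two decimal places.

For a single sample (or paired design) of n = 404: d_min = (z_{α/2} + z_β)/√n.
z-sum = 2.326 + 0.674 = 3.000.
d_min = 3.000 / √404 = 3.000 / 20.100 = 0.149.

d_min ≈ 0.15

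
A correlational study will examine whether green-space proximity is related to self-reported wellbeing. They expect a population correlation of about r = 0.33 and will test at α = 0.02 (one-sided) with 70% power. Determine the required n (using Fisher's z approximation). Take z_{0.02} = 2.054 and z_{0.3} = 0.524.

n = 60

Fisher's z: C = ½·ln((1+r)/(1−r)) = ½·ln(1.9851) = 0.3428.
n = ((z_{α} + z_β)/C)² + 3.
(2.054 + 0.524) / 0.3428 = 2.578 / 0.3428 = 7.520.
n = 7.520² + 3 = 56.56 + 3 = 59.6.
Round up.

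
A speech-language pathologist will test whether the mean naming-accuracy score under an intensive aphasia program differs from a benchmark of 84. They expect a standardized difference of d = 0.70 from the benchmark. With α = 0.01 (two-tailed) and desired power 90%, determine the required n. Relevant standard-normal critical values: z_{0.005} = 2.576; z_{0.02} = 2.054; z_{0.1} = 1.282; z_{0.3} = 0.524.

For a one-sample test: n = ((z_{α/2} + z_β) / d)².
z_{α/2} + z_β = 2.576 + 1.282 = 3.858.
n = (3.858 / 0.70)² = 5.511² = 30.38.
Round up.

n = 31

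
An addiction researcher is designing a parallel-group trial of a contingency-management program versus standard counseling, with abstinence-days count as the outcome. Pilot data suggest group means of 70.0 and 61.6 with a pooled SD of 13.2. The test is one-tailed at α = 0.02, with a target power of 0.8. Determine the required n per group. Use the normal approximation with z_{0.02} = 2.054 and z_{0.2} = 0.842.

Cohen's d = |M₁ − M₂| / SD_pooled = |70.0 − 61.6| / 13.2 = 8.4 / 13.2 = 0.636.
For two independent groups with equal n: n = 2·((z_{α} + z_β) / d)².
z_{α} + z_β = 2.054 + 0.842 = 2.896.
n = 2 × (2.896 / 0.636)² = 2 × 4.553² = 2 × 20.73 = 41.5.
Round up to the next whole participant.

n = 42 per group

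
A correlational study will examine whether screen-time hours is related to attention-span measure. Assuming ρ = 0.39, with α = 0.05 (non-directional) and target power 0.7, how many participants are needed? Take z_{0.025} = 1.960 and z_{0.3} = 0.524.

n = 40

Fisher's z: C = ½·ln((1+r)/(1−r)) = ½·ln(2.2787) = 0.4118.
n = ((z_{α/2} + z_β)/C)² + 3.
(1.960 + 0.524) / 0.4118 = 2.484 / 0.4118 = 6.032.
n = 6.032² + 3 = 36.39 + 3 = 39.4.
Round up.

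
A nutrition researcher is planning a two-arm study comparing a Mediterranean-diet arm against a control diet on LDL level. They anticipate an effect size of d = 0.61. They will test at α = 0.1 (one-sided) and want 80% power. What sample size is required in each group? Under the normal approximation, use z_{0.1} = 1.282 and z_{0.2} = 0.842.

n = 25 per group

For two independent groups with equal n: n = 2·((z_{α} + z_β) / d)².
z_{α} + z_β = 1.282 + 0.842 = 2.124.
n = 2 × (2.124 / 0.61)² = 2 × 3.482² = 2 × 12.12 = 24.2.
Round up to the next whole participant.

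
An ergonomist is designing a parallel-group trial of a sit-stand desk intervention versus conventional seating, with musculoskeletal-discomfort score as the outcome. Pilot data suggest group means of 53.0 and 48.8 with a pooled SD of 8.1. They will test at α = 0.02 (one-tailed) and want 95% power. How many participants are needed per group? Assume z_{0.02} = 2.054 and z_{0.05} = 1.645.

n = 102 per group

Cohen's d = |M₁ − M₂| / SD_pooled = |53.0 − 48.8| / 8.1 = 4.2 / 8.1 = 0.519.
For two independent groups with equal n: n = 2·((z_{α} + z_β) / d)².
z_{α} + z_β = 2.054 + 1.645 = 3.699.
n = 2 × (3.699 / 0.519)² = 2 × 7.127² = 2 × 50.80 = 101.6.
Round up to the next whole participant.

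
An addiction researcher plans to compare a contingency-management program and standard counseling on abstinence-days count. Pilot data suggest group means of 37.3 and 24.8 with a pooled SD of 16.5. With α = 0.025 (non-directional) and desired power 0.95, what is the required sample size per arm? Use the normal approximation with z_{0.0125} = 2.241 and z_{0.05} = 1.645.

n = 53 per group

Cohen's d = |M₁ − M₂| / SD_pooled = |37.3 − 24.8| / 16.5 = 12.5 / 16.5 = 0.758.
For two independent groups with equal n: n = 2·((z_{α/2} + z_β) / d)².
z_{α/2} + z_β = 2.241 + 1.645 = 3.886.
n = 2 × (3.886 / 0.758)² = 2 × 5.127² = 2 × 26.28 = 52.6.
Round up to the next whole participant.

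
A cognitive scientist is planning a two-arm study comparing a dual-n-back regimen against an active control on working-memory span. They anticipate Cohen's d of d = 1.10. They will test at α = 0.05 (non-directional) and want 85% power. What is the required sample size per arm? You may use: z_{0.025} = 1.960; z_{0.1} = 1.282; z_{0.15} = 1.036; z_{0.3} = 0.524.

For two independent groups with equal n: n = 2·((z_{α/2} + z_β) / d)².
z_{α/2} + z_β = 1.960 + 1.036 = 2.996.
n = 2 × (2.996 / 1.10)² = 2 × 2.724² = 2 × 7.42 = 14.8.
Round up to the next whole participant.

n = 15 per group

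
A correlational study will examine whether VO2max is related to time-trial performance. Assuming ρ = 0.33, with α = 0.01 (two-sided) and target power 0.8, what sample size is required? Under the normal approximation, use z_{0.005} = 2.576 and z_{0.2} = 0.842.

n = 103

Fisher's z: C = ½·ln((1+r)/(1−r)) = ½·ln(1.9851) = 0.3428.
n = ((z_{α/2} + z_β)/C)² + 3.
(2.576 + 0.842) / 0.3428 = 3.418 / 0.3428 = 9.971.
n = 9.971² + 3 = 99.42 + 3 = 102.4.
Round up.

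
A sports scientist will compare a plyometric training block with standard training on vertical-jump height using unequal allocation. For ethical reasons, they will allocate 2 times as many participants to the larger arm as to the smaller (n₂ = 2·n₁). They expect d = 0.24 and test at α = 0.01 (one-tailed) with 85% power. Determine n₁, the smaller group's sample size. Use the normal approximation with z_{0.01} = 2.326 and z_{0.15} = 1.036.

With allocation ratio k = n₂/n₁ = 2, Var(x̄₁−x̄₂) = σ²(1/n₁ + 1/(k·n₁)) = σ²·(k+1)/(k·n₁).
So n₁ = (1 + 1/k)·((z_{α} + z_β)/d)² = 1.500 × (3.362/0.24)².
n₁ = 1.500 × 196.23 = 294.4.
Round up: n₁ = 295, giving n₂ = 2 × 295 = 590.

n₁ = 295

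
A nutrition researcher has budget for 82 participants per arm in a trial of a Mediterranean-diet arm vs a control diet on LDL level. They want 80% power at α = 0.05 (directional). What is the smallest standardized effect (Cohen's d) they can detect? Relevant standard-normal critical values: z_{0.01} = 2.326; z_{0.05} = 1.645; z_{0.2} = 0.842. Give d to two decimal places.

d_min ≈ 0.39

For two independent groups of n = 82 each: d_min = (z_{α} + z_β)·√(2/n).
z-sum = 1.645 + 0.842 = 2.487.
d_min = 2.487 × √(2/82) = 2.487 × 0.1562 = 0.388.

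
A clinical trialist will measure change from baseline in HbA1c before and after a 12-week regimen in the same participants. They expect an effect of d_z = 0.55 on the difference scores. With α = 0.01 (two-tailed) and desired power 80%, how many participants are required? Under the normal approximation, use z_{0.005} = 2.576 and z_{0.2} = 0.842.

For a paired (one-sample on differences) test: n = ((z_{α/2} + z_β) / d)².
z_{α/2} + z_β = 2.576 + 0.842 = 3.418.
n = (3.418 / 0.55)² = 6.215² = 38.62.
Round up.

n = 39 pairs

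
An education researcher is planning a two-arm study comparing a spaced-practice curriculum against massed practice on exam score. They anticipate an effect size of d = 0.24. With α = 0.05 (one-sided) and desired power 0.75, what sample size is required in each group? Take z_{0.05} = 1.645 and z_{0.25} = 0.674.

n = 187 per group

For two independent groups with equal n: n = 2·((z_{α} + z_β) / d)².
z_{α} + z_β = 1.645 + 0.674 = 2.319.
n = 2 × (2.319 / 0.24)² = 2 × 9.662² = 2 × 93.36 = 186.7.
Round up to the next whole participant.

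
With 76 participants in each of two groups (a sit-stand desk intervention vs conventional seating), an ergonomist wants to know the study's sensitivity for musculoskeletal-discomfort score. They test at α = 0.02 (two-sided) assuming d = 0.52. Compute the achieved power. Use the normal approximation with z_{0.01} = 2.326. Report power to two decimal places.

power ≈ 0.81

For two equal groups, power = Φ(d·√(n/2) − z_{α/2}).
d·√(n/2) = 0.52 × √(76/2) = 0.52 × 6.164 = 3.205.
z_β = 3.205 − 2.326 = 0.879.
Power = Φ(0.879) = 0.810.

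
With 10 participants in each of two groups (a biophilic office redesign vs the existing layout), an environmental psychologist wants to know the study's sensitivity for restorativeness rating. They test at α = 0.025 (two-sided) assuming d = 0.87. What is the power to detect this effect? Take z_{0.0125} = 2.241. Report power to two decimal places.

power ≈ 0.38

For two equal groups, power = Φ(d·√(n/2) − z_{α/2}).
d·√(n/2) = 0.87 × √(10/2) = 0.87 × 2.236 = 1.945.
z_β = 1.945 − 2.241 = -0.296.
Power = Φ(-0.296) = 0.384.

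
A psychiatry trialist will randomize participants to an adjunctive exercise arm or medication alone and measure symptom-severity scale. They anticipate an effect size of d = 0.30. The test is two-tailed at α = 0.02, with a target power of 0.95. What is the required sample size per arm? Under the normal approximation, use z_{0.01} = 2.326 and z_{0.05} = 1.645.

n = 351 per group

For two independent groups with equal n: n = 2·((z_{α/2} + z_β) / d)².
z_{α/2} + z_β = 2.326 + 1.645 = 3.971.
n = 2 × (3.971 / 0.30)² = 2 × 13.237² = 2 × 175.21 = 350.4.
Round up to the next whole participant.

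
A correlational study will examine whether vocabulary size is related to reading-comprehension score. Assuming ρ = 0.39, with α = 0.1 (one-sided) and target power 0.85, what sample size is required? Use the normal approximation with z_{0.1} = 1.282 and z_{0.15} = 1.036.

n = 35

Fisher's z: C = ½·ln((1+r)/(1−r)) = ½·ln(2.2787) = 0.4118.
n = ((z_{α} + z_β)/C)² + 3.
(1.282 + 1.036) / 0.4118 = 2.318 / 0.4118 = 5.629.
n = 5.629² + 3 = 31.69 + 3 = 34.7.
Round up.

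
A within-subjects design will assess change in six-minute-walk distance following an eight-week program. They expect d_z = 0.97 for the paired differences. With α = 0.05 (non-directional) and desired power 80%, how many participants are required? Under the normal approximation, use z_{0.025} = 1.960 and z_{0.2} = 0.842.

For a paired (one-sample on differences) test: n = ((z_{α/2} + z_β) / d)².
z_{α/2} + z_β = 1.960 + 0.842 = 2.802.
n = (2.802 / 0.97)² = 2.889² = 8.34.
Round up.

n = 9 pairs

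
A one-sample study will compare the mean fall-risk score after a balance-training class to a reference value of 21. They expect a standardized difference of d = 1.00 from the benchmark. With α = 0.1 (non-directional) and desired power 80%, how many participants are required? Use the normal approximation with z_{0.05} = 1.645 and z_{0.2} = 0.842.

For a one-sample test: n = ((z_{α/2} + z_β) / d)².
z_{α/2} + z_β = 1.645 + 0.842 = 2.487.
n = (2.487 / 1.00)² = 2.487² = 6.19.
Round up.

n = 7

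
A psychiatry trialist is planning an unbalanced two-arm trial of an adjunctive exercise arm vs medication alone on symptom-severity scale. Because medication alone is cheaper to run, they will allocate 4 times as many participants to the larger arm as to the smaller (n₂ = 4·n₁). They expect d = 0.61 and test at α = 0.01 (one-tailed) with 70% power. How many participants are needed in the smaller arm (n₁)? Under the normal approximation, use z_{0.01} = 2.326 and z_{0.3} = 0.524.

With allocation ratio k = n₂/n₁ = 4, Var(x̄₁−x̄₂) = σ²(1/n₁ + 1/(k·n₁)) = σ²·(k+1)/(k·n₁).
So n₁ = (1 + 1/k)·((z_{α} + z_β)/d)² = 1.250 × (2.850/0.61)².
n₁ = 1.250 × 21.83 = 27.3.
Round up: n₁ = 28, giving n₂ = 4 × 28 = 112.

n₁ = 28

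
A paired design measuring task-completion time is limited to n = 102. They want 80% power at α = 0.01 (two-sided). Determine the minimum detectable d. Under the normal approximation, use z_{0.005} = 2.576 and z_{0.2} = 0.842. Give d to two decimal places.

d_min ≈ 0.34

For a single sample (or paired design) of n = 102: d_min = (z_{α/2} + z_β)/√n.
z-sum = 2.576 + 0.842 = 3.418.
d_min = 3.418 / √102 = 3.418 / 10.100 = 0.338.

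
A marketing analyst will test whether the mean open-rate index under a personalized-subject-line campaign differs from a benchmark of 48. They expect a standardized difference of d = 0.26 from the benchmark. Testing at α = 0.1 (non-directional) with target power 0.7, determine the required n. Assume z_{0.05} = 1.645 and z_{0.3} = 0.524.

For a one-sample test: n = ((z_{α/2} + z_β) / d)².
z_{α/2} + z_β = 1.645 + 0.524 = 2.169.
n = (2.169 / 0.26)² = 8.342² = 69.59.
Round up.

n = 70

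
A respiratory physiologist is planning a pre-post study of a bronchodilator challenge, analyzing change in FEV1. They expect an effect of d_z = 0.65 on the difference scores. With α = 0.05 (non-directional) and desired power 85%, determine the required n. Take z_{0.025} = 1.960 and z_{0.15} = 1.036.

For a paired (one-sample on differences) test: n = ((z_{α/2} + z_β) / d)².
z_{α/2} + z_β = 1.960 + 1.036 = 2.996.
n = (2.996 / 0.65)² = 4.609² = 21.25.
Round up.

n = 22 pairs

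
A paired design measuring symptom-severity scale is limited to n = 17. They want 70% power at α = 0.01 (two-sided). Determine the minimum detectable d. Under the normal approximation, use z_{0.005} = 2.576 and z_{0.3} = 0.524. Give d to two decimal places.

d_min ≈ 0.75

For a single sample (or paired design) of n = 17: d_min = (z_{α/2} + z_β)/√n.
z-sum = 2.576 + 0.524 = 3.100.
d_min = 3.100 / √17 = 3.100 / 4.123 = 0.752.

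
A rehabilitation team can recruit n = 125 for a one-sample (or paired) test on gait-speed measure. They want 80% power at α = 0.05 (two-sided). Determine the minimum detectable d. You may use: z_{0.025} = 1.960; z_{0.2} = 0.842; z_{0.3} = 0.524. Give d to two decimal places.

d_min ≈ 0.25

For a single sample (or paired design) of n = 125: d_min = (z_{α/2} + z_β)/√n.
z-sum = 1.960 + 0.842 = 2.802.
d_min = 2.802 / √125 = 2.802 / 11.180 = 0.251.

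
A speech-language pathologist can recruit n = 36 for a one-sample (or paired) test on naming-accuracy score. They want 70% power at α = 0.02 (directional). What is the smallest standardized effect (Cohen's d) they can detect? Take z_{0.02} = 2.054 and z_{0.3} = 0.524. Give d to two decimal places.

For a single sample (or paired design) of n = 36: d_min = (z_{α} + z_β)/√n.
z-sum = 2.054 + 0.524 = 2.578.
d_min = 2.578 / √36 = 2.578 / 6.000 = 0.430.

d_min ≈ 0.43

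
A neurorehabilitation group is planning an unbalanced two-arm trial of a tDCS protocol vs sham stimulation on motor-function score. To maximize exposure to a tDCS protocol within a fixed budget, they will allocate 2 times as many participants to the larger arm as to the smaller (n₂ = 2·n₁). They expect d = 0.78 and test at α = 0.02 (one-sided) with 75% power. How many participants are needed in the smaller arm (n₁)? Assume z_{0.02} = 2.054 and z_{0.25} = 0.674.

With allocation ratio k = n₂/n₁ = 2, Var(x̄₁−x̄₂) = σ²(1/n₁ + 1/(k·n₁)) = σ²·(k+1)/(k·n₁).
So n₁ = (1 + 1/k)·((z_{α} + z_β)/d)² = 1.500 × (2.728/0.78)².
n₁ = 1.500 × 12.23 = 18.3.
Round up: n₁ = 19, giving n₂ = 2 × 19 = 38.

n₁ = 19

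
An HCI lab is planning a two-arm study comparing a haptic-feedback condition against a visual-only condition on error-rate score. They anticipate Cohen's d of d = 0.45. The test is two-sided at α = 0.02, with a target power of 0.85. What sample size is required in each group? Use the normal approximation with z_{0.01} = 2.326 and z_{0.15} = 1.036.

For two independent groups with equal n: n = 2·((z_{α/2} + z_β) / d)².
z_{α/2} + z_β = 2.326 + 1.036 = 3.362.
n = 2 × (3.362 / 0.45)² = 2 × 7.471² = 2 × 55.82 = 111.6.
Round up to the next whole participant.

n = 112 per group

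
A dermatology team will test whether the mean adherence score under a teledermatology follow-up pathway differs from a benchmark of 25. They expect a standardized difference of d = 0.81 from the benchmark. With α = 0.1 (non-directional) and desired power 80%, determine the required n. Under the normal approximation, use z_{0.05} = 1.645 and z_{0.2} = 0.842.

n = 10

For a one-sample test: n = ((z_{α/2} + z_β) / d)².
z_{α/2} + z_β = 1.645 + 0.842 = 2.487.
n = (2.487 / 0.81)² = 3.070² = 9.43.
Round up.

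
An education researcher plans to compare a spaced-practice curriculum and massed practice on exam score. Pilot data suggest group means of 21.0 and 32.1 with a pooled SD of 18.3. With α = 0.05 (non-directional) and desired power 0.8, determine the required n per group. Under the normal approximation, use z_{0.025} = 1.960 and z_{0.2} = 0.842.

n = 43 per group

Cohen's d = |M₁ − M₂| / SD_pooled = |21.0 − 32.1| / 18.3 = 11.1 / 18.3 = 0.607.
For two independent groups with equal n: n = 2·((z_{α/2} + z_β) / d)².
z_{α/2} + z_β = 1.960 + 0.842 = 2.802.
n = 2 × (2.802 / 0.607)² = 2 × 4.616² = 2 × 21.31 = 42.6.
Round up to the next whole participant.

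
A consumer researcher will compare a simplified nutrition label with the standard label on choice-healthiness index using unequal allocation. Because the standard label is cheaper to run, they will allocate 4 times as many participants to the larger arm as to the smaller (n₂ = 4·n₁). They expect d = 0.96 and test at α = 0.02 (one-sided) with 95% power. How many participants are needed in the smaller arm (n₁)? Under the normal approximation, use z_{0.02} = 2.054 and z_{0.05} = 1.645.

With allocation ratio k = n₂/n₁ = 4, Var(x̄₁−x̄₂) = σ²(1/n₁ + 1/(k·n₁)) = σ²·(k+1)/(k·n₁).
So n₁ = (1 + 1/k)·((z_{α} + z_β)/d)² = 1.250 × (3.699/0.96)².
n₁ = 1.250 × 14.85 = 18.6.
Round up: n₁ = 19, giving n₂ = 4 × 19 = 76.

n₁ = 19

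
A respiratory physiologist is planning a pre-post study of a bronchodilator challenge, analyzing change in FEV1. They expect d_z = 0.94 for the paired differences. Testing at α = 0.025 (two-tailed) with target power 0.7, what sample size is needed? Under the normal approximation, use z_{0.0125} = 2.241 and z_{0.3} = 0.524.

For a paired (one-sample on differences) test: n = ((z_{α/2} + z_β) / d)².
z_{α/2} + z_β = 2.241 + 0.524 = 2.765.
n = (2.765 / 0.94)² = 2.941² = 8.65.
Round up.

n = 9 pairs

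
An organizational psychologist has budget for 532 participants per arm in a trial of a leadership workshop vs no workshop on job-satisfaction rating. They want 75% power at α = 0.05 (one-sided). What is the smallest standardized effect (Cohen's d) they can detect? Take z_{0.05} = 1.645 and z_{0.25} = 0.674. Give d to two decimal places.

d_min ≈ 0.14

For two independent groups of n = 532 each: d_min = (z_{α} + z_β)·√(2/n).
z-sum = 1.645 + 0.674 = 2.319.
d_min = 2.319 × √(2/532) = 2.319 × 0.0613 = 0.142.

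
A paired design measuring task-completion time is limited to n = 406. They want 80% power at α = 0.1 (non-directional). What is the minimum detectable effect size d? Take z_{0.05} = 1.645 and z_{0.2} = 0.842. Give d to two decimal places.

For a single sample (or paired design) of n = 406: d_min = (z_{α/2} + z_β)/√n.
z-sum = 1.645 + 0.842 = 2.487.
d_min = 2.487 / √406 = 2.487 / 20.149 = 0.123.

d_min ≈ 0.12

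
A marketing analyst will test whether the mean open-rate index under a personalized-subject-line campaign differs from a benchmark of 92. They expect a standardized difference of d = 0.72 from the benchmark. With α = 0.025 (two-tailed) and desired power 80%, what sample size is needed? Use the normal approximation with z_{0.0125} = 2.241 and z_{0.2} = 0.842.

n = 19

For a one-sample test: n = ((z_{α/2} + z_β) / d)².
z_{α/2} + z_β = 2.241 + 0.842 = 3.083.
n = (3.083 / 0.72)² = 4.282² = 18.34.
Round up.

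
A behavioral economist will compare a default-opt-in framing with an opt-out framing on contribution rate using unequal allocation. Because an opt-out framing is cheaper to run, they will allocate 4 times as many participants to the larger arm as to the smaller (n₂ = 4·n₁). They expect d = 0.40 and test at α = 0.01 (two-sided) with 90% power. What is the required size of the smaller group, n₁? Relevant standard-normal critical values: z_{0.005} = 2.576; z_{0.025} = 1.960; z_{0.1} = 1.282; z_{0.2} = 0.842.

n₁ = 117

With allocation ratio k = n₂/n₁ = 4, Var(x̄₁−x̄₂) = σ²(1/n₁ + 1/(k·n₁)) = σ²·(k+1)/(k·n₁).
So n₁ = (1 + 1/k)·((z_{α/2} + z_β)/d)² = 1.250 × (3.858/0.40)².
n₁ = 1.250 × 93.03 = 116.3.
Round up: n₁ = 117, giving n₂ = 4 × 117 = 468.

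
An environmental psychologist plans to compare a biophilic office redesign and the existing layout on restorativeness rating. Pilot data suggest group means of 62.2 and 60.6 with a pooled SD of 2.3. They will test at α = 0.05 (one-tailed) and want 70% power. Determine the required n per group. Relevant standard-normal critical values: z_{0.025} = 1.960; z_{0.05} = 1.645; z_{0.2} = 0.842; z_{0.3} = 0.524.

n = 20 per group

Cohen's d = |M₁ − M₂| / SD_pooled = |62.2 − 60.6| / 2.3 = 1.6 / 2.3 = 0.696.
For two independent groups with equal n: n = 2·((z_{α} + z_β) / d)².
z_{α} + z_β = 1.645 + 0.524 = 2.169.
n = 2 × (2.169 / 0.696)² = 2 × 3.116² = 2 × 9.71 = 19.4.
Round up to the next whole participant.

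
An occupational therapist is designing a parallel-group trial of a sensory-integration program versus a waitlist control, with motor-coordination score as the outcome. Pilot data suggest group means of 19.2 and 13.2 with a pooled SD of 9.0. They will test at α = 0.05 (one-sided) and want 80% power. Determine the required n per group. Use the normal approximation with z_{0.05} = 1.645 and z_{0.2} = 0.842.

Cohen's d = |M₁ − M₂| / SD_pooled = |19.2 − 13.2| / 9.0 = 6.0 / 9.0 = 0.667.
For two independent groups with equal n: n = 2·((z_{α} + z_β) / d)².
z_{α} + z_β = 1.645 + 0.842 = 2.487.
n = 2 × (2.487 / 0.667)² = 2 × 3.729² = 2 × 13.90 = 27.8.
Round up to the next whole participant.

n = 28 per group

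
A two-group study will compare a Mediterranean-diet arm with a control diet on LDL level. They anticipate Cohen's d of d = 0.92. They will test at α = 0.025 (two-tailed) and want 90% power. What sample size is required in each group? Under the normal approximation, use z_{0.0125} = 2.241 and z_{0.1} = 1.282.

For two independent groups with equal n: n = 2·((z_{α/2} + z_β) / d)².
z_{α/2} + z_β = 2.241 + 1.282 = 3.523.
n = 2 × (3.523 / 0.92)² = 2 × 3.829² = 2 × 14.66 = 29.3.
Round up to the next whole participant.

n = 30 per group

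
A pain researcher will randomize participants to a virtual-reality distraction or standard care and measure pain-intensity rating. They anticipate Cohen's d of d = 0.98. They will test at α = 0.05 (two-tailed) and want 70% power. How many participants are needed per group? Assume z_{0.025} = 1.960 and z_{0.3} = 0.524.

For two independent groups with equal n: n = 2·((z_{α/2} + z_β) / d)².
z_{α/2} + z_β = 1.960 + 0.524 = 2.484.
n = 2 × (2.484 / 0.98)² = 2 × 2.535² = 2 × 6.42 = 12.8.
Round up to the next whole participant.

n = 13 per group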